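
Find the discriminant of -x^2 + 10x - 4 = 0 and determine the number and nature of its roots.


For ax^2 + bx + c = 0, discriminant D = b^2 - 4ac
Here a = -1, b = 10, c = -4
D = (10)^2 - 4(-1)(-4) = 100 - 16 = 84

D = 84 > 0 but not a perfect square
The equation has 2 distinct real irrational roots.

Discriminant = 84, 2 distinct real irrational roots


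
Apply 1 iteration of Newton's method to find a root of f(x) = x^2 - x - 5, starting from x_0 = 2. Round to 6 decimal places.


Newton's method: x_(n+1) = x_n - f(x_n)/f'(x_n)
f(x) = x^2 - x - 5
f'(x) = 2x - 1

Iteration 1:
  f(2.000000) = -3.000000
  f'(2.000000) = 3.000000
  x_1 = 2.000000 - (-3.000000)/(3.000000) = 3.000000

x_1 = 3.000000


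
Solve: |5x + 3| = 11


An absolute value equation |expr| = 11 gives two cases:
Case 1: 5x + 3 = 11
  5x = 8, so x = 8/5
Case 2: 5x + 3 = -11
  5x = -14, so x = -14/5

x = -14/5, x = 8/5


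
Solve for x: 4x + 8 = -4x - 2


Starting with: 4x + 8 = -4x - 2
Move all x terms to left: (4 + 4)x = -2 - 8
Simplify: 8x = -10
Divide both sides by 8: x = -5/4

x = -5/4


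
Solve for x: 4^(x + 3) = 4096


Express both sides with the same base.
4096 = 4^6
Since the bases match, equate exponents: x + 3 = 6
So x = 6 - (3) = 3

x = 3


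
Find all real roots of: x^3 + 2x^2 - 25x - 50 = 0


Let p(x) = x^3 + 2x^2 - 25x - 50. By the rational root theorem (leading coefficient 1), any rational root is an integer divisor of 50: try ±1, ±2, ... in turn.
Test x = 1: value = -72 ≠ 0.
Test x = -1: value = -24 ≠ 0.
Test x = 2: value = -84 ≠ 0.
Test x = -2: value = 0 ✓, so (x + 2) is a factor.
Synthetic division by (x + 2): bring down 1; 1(-2) + 2 = 0; 0(-2) - 25 = -25; (-25)(-2) - 50 = 0 → quotient x^2 - 25, remainder 0.
Solve the quadratic x^2 - 25 = 0: discriminant = 0^2 - 4(1)(-25) = 0 + 100 = 100.
sqrt(100) = 10, so x = (0 ± 10)/2: x = 5 or x = -5.

x = -5, x = -2, x = 5


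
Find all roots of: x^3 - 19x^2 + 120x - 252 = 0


Let p(x) = x^3 - 19x^2 + 120x - 252. By the rational root theorem (leading coefficient 1), any rational root is an integer divisor of 252: try ±1, ±2, ... in turn.
Test x = 1: value = -150 ≠ 0.
Test x = -1: value = -392 ≠ 0.
Test x = 2: value = -80 ≠ 0.
Test x = -2: value = -576 ≠ 0.
Test x = 3: value = -36 ≠ 0.
Test x = -3: value = -810 ≠ 0.
Test x = 4: value = -12 ≠ 0.
Test x = -4: value = -1100 ≠ 0.
Test x = 6: value = 0 ✓, so (x - 6) is a factor.
Synthetic division by (x - 6): bring down 1; 1(6) - 19 = -13; (-13)(6) + 120 = 42; 42(6) - 252 = 0 → quotient x^2 - 13x + 42, remainder 0.
Solve the quadratic x^2 - 13x + 42 = 0: discriminant = (-13)^2 - 4(1)(42) = 169 - 168 = 1.
sqrt(1) = 1, so x = (13 ± 1)/2: x = 7 or x = 6.
Collecting all roots found:

x = 6 (multiplicity 2), x = 7


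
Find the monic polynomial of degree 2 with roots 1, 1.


A monic polynomial with roots 1, 1 is:
p(x) = (x - 1)(x - 1)
After multiplying by (x - 1): x - 1
After multiplying by (x - 1): x^2 - 2x + 1

x^2 - 2x + 1


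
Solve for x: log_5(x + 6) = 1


Convert to exponential form: x + 6 = 5^1 = 5
x = 5 - 6 = -1
Check: log_5(-1 + 6) = log_5(5) = log_5(5) = 1 ✓

x = -1


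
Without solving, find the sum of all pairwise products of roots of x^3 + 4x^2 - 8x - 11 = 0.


By Vieta's formulas for x^3 + bx^2 + cx + d = 0:
  r1 + r2 + r3 = -b/a = -4
  r1*r2 + r1*r3 + r2*r3 = c/a = -8
  r1*r2*r3 = -d/a = 11


Sum of pairwise products = -8


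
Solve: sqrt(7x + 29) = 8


Square both sides: 7x + 29 = 8^2 = 64
7x = 64 - 29 = 35
x = 5
Check: sqrt(7*5 + 29) = sqrt(64) = 8 ✓

x = 5


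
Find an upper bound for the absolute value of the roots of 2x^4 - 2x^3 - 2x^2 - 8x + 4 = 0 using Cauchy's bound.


Cauchy's bound: all roots r satisfy |r| <= 1 + max(|a_i/a_n|) for i = 0,...,n-1
where a_n is the leading coefficient.

Coefficients: [2, -2, -2, -8, 4]
Leading coefficient a_n = 2
Ratios |a_i/a_n|: 1, 1, 4, 2
Maximum ratio: 4
Cauchy's bound: |r| <= 1 + 4 = 5

Upper bound = 5


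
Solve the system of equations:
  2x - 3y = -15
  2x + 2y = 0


Using Cramer's rule:
Determinant D = (2)(2) - (2)(-3) = 4 + 6 = 10
Dx = (-15)(2) - (0)(-3) = -30 - 0 = -30
Dy = (2)(0) - (2)(-15) = 0 + 30 = 30
x = Dx/D = -30/10 = -3
y = Dy/D = 30/10 = 3

x = -3, y = 3


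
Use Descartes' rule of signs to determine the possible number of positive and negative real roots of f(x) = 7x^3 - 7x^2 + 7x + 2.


Descartes' rule of signs:

For positive roots, count sign changes in f(x) = 7x^3 - 7x^2 + 7x + 2:
Signs of coefficients: +, -, +, +
Number of sign changes: 2
Possible positive real roots: 2, 0

For negative roots, examine f(-x) = -7x^3 - 7x^2 - 7x + 2:
Signs of coefficients: -, -, -, +
Number of sign changes: 1
Possible negative real roots: 1

Positive roots: 2 or 0; Negative roots: 1


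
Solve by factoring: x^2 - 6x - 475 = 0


We need two numbers that multiply to -475 and add to -6.
Those numbers are -25 and 19 (since (-25) * 19 = -475 and (-25) + 19 = -6).
So x^2 - 6x - 475 = (x - 25)(x + 19) = 0
Setting each factor to zero: x = 25 or x = -19

x = -19, x = 25


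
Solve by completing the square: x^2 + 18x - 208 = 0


Start: x^2 + 18x - 208 = 0
Move constant: x^2 + 18x = 208
Half of 18 is 9, squared is 81
Add 81 to both sides: x^2 + 18x + 81 = 289
(x + 9)^2 = 289
x + 9 = ±17
x = -9 + 17 = 8 or x = -9 - 17 = -26

x = -26, x = 8


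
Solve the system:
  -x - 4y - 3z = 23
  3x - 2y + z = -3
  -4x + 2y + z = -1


Using Cramer's rule. Expand each determinant along the first row.
D  = (-1)*[(-2)*1 - 1*2] - (-4)*[3*1 - 1*(-4)] + (-3)*[3*2 - (-2)*(-4)]
  = (-1)*(-4) - (-4)*(7) + (-3)*(-2) = 38
Dx = 23*[(-2)*1 - 1*2] - (-4)*[(-3)*1 - 1*(-1)] + (-3)*[(-3)*2 - (-2)*(-1)]
  = 23*(-4) - (-4)*(-2) + (-3)*(-8) = -76
Dy = (-1)*[(-3)*1 - 1*(-1)] - 23*[3*1 - 1*(-4)] + (-3)*[3*(-1) - (-3)*(-4)]
  = (-1)*(-2) - 23*(7) + (-3)*(-15) = -114
Dz = (-1)*[(-2)*(-1) - (-3)*2] - (-4)*[3*(-1) - (-3)*(-4)] + 23*[3*2 - (-2)*(-4)]
  = (-1)*(8) - (-4)*(-15) + 23*(-2) = -114
x = Dx/D = -76/38 = -2, y = Dy/D = -114/38 = -3, z = Dz/D = -114/38 = -3
Check eq1: (-1)(-2) + (-4)(-3) + (-3)(-3) = 23 = 23 ✓
Check eq2: (3)(-2) + (-2)(-3) + (1)(-3) = -3 = -3 ✓
Check eq3: (-4)(-2) + (2)(-3) + (1)(-3) = -1 = -1 ✓

x = -2, y = -3, z = -3


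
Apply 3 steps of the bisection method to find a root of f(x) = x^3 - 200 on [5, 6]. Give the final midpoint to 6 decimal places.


f(x) = x^3 - 200
f(5) = -75 < 0
f(6) = 16 > 0

Step 1: midpoint = (5.000000 + 6.000000)/2 = 5.500000
  f(5.500000) = -33.625000
  f(mid) < 0, so root is in [5.500000, 6.000000]

Step 2: midpoint = (5.500000 + 6.000000)/2 = 5.750000
  f(5.750000) = -9.890625
  f(mid) < 0, so root is in [5.750000, 6.000000]

Step 3: midpoint = (5.750000 + 6.000000)/2 = 5.875000
  f(5.875000) = 2.779297
  f(mid) > 0, so root is in [5.750000, 5.875000]

midpoint = 5.875000


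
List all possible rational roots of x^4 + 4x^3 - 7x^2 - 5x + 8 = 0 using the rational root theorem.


Rational root theorem: possible roots are ±p/q where:
  p divides the constant term (8): p ∈ {1, 2, 4, 8}
  q divides the leading coefficient (1): q ∈ {1}

All possible rational roots: -8, -4, -2, -1, 1, 2, 4, 8

-8, -4, -2, -1, 1, 2, 4, 8


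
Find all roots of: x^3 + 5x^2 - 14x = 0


The constant term is 0, so x = 0 is a root. Factor out x:
  x^2 + 5x - 14 = 0
Solve the quadratic x^2 + 5x - 14 = 0: discriminant = 5^2 - 4(1)(-14) = 25 + 56 = 81.
sqrt(81) = 9, so x = (-5 ± 9)/2: x = 2 or x = -7.
Collecting all roots found:

x = -7, x = 0, x = 2


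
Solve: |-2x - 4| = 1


An absolute value equation |expr| = 1 gives two cases:
Case 1: -2x - 4 = 1
  -2x = 5, so x = -5/2
Case 2: -2x - 4 = -1
  -2x = 3, so x = -3/2

x = -5/2, x = -3/2


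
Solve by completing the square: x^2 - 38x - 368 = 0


Start: x^2 - 38x - 368 = 0
Move constant: x^2 - 38x = 368
Half of -38 is -19, squared is 361
Add 361 to both sides: x^2 - 38x + 361 = 729
(x - 19)^2 = 729
x - 19 = ±27
x = 19 + 27 = 46 or x = 19 - 27 = -8

x = -8, x = 46


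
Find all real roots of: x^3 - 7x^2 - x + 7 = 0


Let p(x) = x^3 - 7x^2 - x + 7. By the rational root theorem (leading coefficient 1), any rational root is an integer divisor of 7: try ±1, ±2, ... in turn.
Test x = 1: value = 0 ✓, so (x - 1) is a factor.
Synthetic division by (x - 1): bring down 1; 1(1) - 7 = -6; (-6)(1) - 1 = -7; (-7)(1) + 7 = 0 → quotient x^2 - 6x - 7, remainder 0.
Solve the quadratic x^2 - 6x - 7 = 0: discriminant = (-6)^2 - 4(1)(-7) = 36 + 28 = 64.
sqrt(64) = 8, so x = (6 ± 8)/2: x = 7 or x = -1.

x = -1, x = 1, x = 7


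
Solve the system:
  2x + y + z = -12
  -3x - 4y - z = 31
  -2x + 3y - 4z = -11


Using Cramer's rule. Expand each determinant along the first row.
D  = 2*[(-4)*(-4) - (-1)*3] - 1*[(-3)*(-4) - (-1)*(-2)] + 1*[(-3)*3 - (-4)*(-2)]
  = 2*(19) - 1*(10) + 1*(-17) = 11
Dx = (-12)*[(-4)*(-4) - (-1)*3] - 1*[31*(-4) - (-1)*(-11)] + 1*[31*3 - (-4)*(-11)]
  = (-12)*(19) - 1*(-135) + 1*(49) = -44
Dy = 2*[31*(-4) - (-1)*(-11)] - (-12)*[(-3)*(-4) - (-1)*(-2)] + 1*[(-3)*(-11) - 31*(-2)]
  = 2*(-135) - (-12)*(10) + 1*(95) = -55
Dz = 2*[(-4)*(-11) - 31*3] - 1*[(-3)*(-11) - 31*(-2)] + (-12)*[(-3)*3 - (-4)*(-2)]
  = 2*(-49) - 1*(95) + (-12)*(-17) = 11
x = Dx/D = -44/11 = -4, y = Dy/D = -55/11 = -5, z = Dz/D = 11/11 = 1
Check eq1: (2)(-4) + (1)(-5) + (1)(1) = -12 = -12 ✓
Check eq2: (-3)(-4) + (-4)(-5) + (-1)(1) = 31 = 31 ✓
Check eq3: (-2)(-4) + (3)(-5) + (-4)(1) = -11 = -11 ✓

x = -4, y = -5, z = 1


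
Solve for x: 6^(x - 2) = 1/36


Express both sides with the same base.
1/36 = 6^(-2)
Since the bases match, equate exponents: x - 2 = -2
So x = -2 - (-2) = 0

x = 0


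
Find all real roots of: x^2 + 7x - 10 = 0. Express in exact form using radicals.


Using the quadratic formula: x = (-b ± sqrt(b^2 - 4ac)) / (2a)
Here a = 1, b = 7, c = -10
Discriminant = b^2 - 4ac = 7^2 - 4(1)(-10) = 49 + 40 = 89
Since discriminant = 89 > 0, there are two real roots.
x = (-7 ± sqrt(89)) / 2
Numerically: x ≈ 1.2170 or x ≈ -8.2170

x = (-7 + sqrt(89)) / 2 or x = (-7 - sqrt(89)) / 2


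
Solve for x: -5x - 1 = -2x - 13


Starting with: -5x - 1 = -2x - 13
Move all x terms to left: (-5 + 2)x = -13 + 1
Simplify: -3x = -12
Divide both sides by -3: x = 4

x = 4


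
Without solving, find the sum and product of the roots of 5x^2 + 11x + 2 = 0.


By Vieta's formulas for ax^2 + bx + c = 0:
  Sum of roots = -b/a
  Product of roots = c/a

Here a = 5, b = 11, c = 2
Sum = -(11)/5 = -11/5
Product = 2/5 = 2/5

Sum = -11/5, Product = 2/5


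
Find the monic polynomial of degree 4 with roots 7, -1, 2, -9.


A monic polynomial with roots 7, -1, 2, -9 is:
p(x) = (x - 7)(x + 1)(x - 2)(x + 9)
After multiplying by (x - 7): x - 7
After multiplying by (x + 1): x^2 - 6x - 7
After multiplying by (x - 2): x^3 - 8x^2 + 5x + 14
After multiplying by (x + 9): x^4 + x^3 - 67x^2 + 59x + 126

x^4 + x^3 - 67x^2 + 59x + 126


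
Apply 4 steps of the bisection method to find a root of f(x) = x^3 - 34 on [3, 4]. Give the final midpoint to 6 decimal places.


f(x) = x^3 - 34
f(3) = -7 < 0
f(4) = 30 > 0

Step 1: midpoint = (3.000000 + 4.000000)/2 = 3.500000
  f(3.500000) = 8.875000
  f(mid) > 0, so root is in [3.000000, 3.500000]

Step 2: midpoint = (3.000000 + 3.500000)/2 = 3.250000
  f(3.250000) = 0.328125
  f(mid) > 0, so root is in [3.000000, 3.250000]

Step 3: midpoint = (3.000000 + 3.250000)/2 = 3.125000
  f(3.125000) = -3.482422
  f(mid) < 0, so root is in [3.125000, 3.250000]

Step 4: midpoint = (3.125000 + 3.250000)/2 = 3.187500
  f(3.187500) = -1.614502
  f(mid) < 0, so root is in [3.187500, 3.250000]

midpoint = 3.187500


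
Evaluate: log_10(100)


We need the exponent such that 10^? = 100
10^2 = 100
Therefore log_10(100) = 2

2


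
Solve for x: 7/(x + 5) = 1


Multiply both sides by (x + 5): 7 = 1(x + 5)
Distribute: 7 = x + 5
x = 7 - 5 = 2
x = 2

x = 2


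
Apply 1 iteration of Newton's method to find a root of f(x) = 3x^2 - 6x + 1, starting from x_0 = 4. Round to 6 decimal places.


Newton's method: x_(n+1) = x_n - f(x_n)/f'(x_n)
f(x) = 3x^2 - 6x + 1
f'(x) = 6x - 6

Iteration 1:
  f(4.000000) = 25.000000
  f'(4.000000) = 18.000000
  x_1 = 4.000000 - (25.000000)/(18.000000) = 2.611111

x_1 = 2.611111


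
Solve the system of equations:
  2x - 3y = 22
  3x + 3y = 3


Using Cramer's rule:
Determinant D = (2)(3) - (3)(-3) = 6 + 9 = 15
Dx = (22)(3) - (3)(-3) = 66 + 9 = 75
Dy = (2)(3) - (3)(22) = 6 - 66 = -60
x = Dx/D = 75/15 = 5
y = Dy/D = -60/15 = -4

x = 5, y = -4


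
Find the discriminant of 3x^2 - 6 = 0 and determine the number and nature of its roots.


For ax^2 + bx + c = 0, discriminant D = b^2 - 4ac
Here a = 3, b = 0, c = -6
D = (0)^2 - 4(3)(-6) = 0 + 72 = 72

D = 72 > 0 but not a perfect square
The equation has 2 distinct real irrational roots.

Discriminant = 72, 2 distinct real irrational roots


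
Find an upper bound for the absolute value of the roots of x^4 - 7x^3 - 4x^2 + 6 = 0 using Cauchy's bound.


Cauchy's bound: all roots r satisfy |r| <= 1 + max(|a_i/a_n|) for i = 0,...,n-1
where a_n is the leading coefficient.

Coefficients: [1, -7, -4, 0, 6]
Leading coefficient a_n = 1
Ratios |a_i/a_n|: 7, 4, 0, 6
Maximum ratio: 7
Cauchy's bound: |r| <= 1 + 7 = 8

Upper bound = 8


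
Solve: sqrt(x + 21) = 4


Square both sides: x + 21 = 4^2 = 16
x = 16 - 21 = -5
x = -5
Check: sqrt(1*(-5) + 21) = sqrt(16) = 4 ✓

x = -5


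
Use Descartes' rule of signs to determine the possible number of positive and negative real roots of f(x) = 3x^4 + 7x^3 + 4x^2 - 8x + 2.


Descartes' rule of signs:

For positive roots, count sign changes in f(x) = 3x^4 + 7x^3 + 4x^2 - 8x + 2:
Signs of coefficients: +, +, +, -, +
Number of sign changes: 2
Possible positive real roots: 2, 0

For negative roots, examine f(-x) = 3x^4 - 7x^3 + 4x^2 + 8x + 2:
Signs of coefficients: +, -, +, +, +
Number of sign changes: 2
Possible negative real roots: 2, 0

Positive roots: 2 or 0; Negative roots: 2 or 0


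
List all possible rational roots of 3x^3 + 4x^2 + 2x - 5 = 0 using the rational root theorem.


Rational root theorem: possible roots are ±p/q where:
  p divides the constant term (-5): p ∈ {1, 5}
  q divides the leading coefficient (3): q ∈ {1, 3}

All possible rational roots: -5, -5/3, -1, -1/3, 1/3, 1, 5/3, 5

-5, -5/3, -1, -1/3, 1/3, 1, 5/3, 5


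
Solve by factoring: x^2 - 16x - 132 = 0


We need two numbers that multiply to -132 and add to -16.
Those numbers are -22 and 6 (since (-22) * 6 = -132 and (-22) + 6 = -16).
So x^2 - 16x - 132 = (x - 22)(x + 6) = 0
Setting each factor to zero: x = 22 or x = -6

x = -6, x = 22


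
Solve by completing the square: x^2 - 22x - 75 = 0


Start: x^2 - 22x - 75 = 0
Move constant: x^2 - 22x = 75
Half of -22 is -11, squared is 121
Add 121 to both sides: x^2 - 22x + 121 = 196
(x - 11)^2 = 196
x - 11 = ±14
x = 11 + 14 = 25 or x = 11 - 14 = -3

x = -3, x = 25


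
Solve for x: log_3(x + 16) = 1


Convert to exponential form: x + 16 = 3^1 = 3
x = 3 - 16 = -13
Check: log_3(-13 + 16) = log_3(3) = log_3(3) = 1 ✓

x = -13


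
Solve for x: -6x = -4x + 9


Starting with: -6x = -4x + 9
Move all x terms to left: (-6 + 4)x = 9 - 0
Simplify: -2x = 9
Divide both sides by -2: x = -9/2

x = -9/2


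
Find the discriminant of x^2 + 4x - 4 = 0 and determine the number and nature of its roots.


For ax^2 + bx + c = 0, discriminant D = b^2 - 4ac
Here a = 1, b = 4, c = -4
D = (4)^2 - 4(1)(-4) = 16 + 16 = 32

D = 32 > 0 but not a perfect square
The equation has 2 distinct real irrational roots.

Discriminant = 32, 2 distinct real irrational roots


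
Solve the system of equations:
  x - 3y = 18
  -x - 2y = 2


Using Cramer's rule:
Determinant D = (1)(-2) - (-1)(-3) = -2 - 3 = -5
Dx = (18)(-2) - (2)(-3) = -36 + 6 = -30
Dy = (1)(2) - (-1)(18) = 2 + 18 = 20
x = Dx/D = -30/-5 = 6
y = Dy/D = 20/-5 = -4

x = 6, y = -4


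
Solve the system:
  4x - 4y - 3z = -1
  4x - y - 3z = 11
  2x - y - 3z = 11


Using Cramer's rule. Expand each determinant along the first row.
D  = 4*[(-1)*(-3) - (-3)*(-1)] - (-4)*[4*(-3) - (-3)*2] + (-3)*[4*(-1) - (-1)*2]
  = 4*(0) - (-4)*(-6) + (-3)*(-2) = -18
Dx = (-1)*[(-1)*(-3) - (-3)*(-1)] - (-4)*[11*(-3) - (-3)*11] + (-3)*[11*(-1) - (-1)*11]
  = (-1)*(0) - (-4)*(0) + (-3)*(0) = 0
Dy = 4*[11*(-3) - (-3)*11] - (-1)*[4*(-3) - (-3)*2] + (-3)*[4*11 - 11*2]
  = 4*(0) - (-1)*(-6) + (-3)*(22) = -72
Dz = 4*[(-1)*11 - 11*(-1)] - (-4)*[4*11 - 11*2] + (-1)*[4*(-1) - (-1)*2]
  = 4*(0) - (-4)*(22) + (-1)*(-2) = 90
x = Dx/D = 0/-18 = 0, y = Dy/D = -72/-18 = 4, z = Dz/D = 90/-18 = -5
Check eq1: (4)(0) + (-4)(4) + (-3)(-5) = -1 = -1 ✓
Check eq2: (4)(0) + (-1)(4) + (-3)(-5) = 11 = 11 ✓
Check eq3: (2)(0) + (-1)(4) + (-3)(-5) = 11 = 11 ✓

x = 0, y = 4, z = -5


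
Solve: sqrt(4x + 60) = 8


Square both sides: 4x + 60 = 8^2 = 64
4x = 64 - 60 = 4
x = 1
Check: sqrt(4*1 + 60) = sqrt(64) = 8 ✓

x = 1


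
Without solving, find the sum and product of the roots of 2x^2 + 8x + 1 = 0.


By Vieta's formulas for ax^2 + bx + c = 0:
  Sum of roots = -b/a
  Product of roots = c/a

Here a = 2, b = 8, c = 1
Sum = -(8)/2 = -4
Product = 1/2 = 1/2

Sum = -4, Product = 1/2


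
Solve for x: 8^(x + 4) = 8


Express both sides with the same base.
8 = 8^1
Since the bases match, equate exponents: x + 4 = 1
So x = 1 - (4) = -3

x = -3


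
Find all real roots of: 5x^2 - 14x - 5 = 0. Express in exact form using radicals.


Using the quadratic formula: x = (-b ± sqrt(b^2 - 4ac)) / (2a)
Here a = 5, b = -14, c = -5
Discriminant = b^2 - 4ac = (-14)^2 - 4(5)(-5) = 196 + 100 = 296
Since discriminant = 296 > 0, there are two real roots.
x = (14 ± 2*sqrt(74)) / 10
Simplifying: x = (7 ± sqrt(74)) / 5
Numerically: x ≈ 3.1205 or x ≈ -0.3205

x = (7 + sqrt(74)) / 5 or x = (7 - sqrt(74)) / 5


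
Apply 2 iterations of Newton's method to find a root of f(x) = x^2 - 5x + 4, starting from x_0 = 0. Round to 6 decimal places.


Newton's method: x_(n+1) = x_n - f(x_n)/f'(x_n)
f(x) = x^2 - 5x + 4
f'(x) = 2x - 5

Iteration 1:
  f(0.000000) = 4.000000
  f'(0.000000) = -5.000000
  x_1 = 0.000000 - (4.000000)/(-5.000000) = 0.800000

Iteration 2:
  f(0.800000) = 0.640000
  f'(0.800000) = -3.400000
  x_2 = 0.800000 - (0.640000)/(-3.400000) = 0.988235

x_2 = 0.988235


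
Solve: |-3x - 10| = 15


An absolute value equation |expr| = 15 gives two cases:
Case 1: -3x - 10 = 15
  -3x = 25, so x = -25/3
Case 2: -3x - 10 = -15
  -3x = -5, so x = 5/3

x = -25/3, x = 5/3


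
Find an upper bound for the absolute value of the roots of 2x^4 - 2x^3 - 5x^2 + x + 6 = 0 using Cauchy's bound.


Cauchy's bound: all roots r satisfy |r| <= 1 + max(|a_i/a_n|) for i = 0,...,n-1
where a_n is the leading coefficient.

Coefficients: [2, -2, -5, 1, 6]
Leading coefficient a_n = 2
Ratios |a_i/a_n|: 1, 5/2, 1/2, 3
Maximum ratio: 3
Cauchy's bound: |r| <= 1 + 3 = 4

Upper bound = 4


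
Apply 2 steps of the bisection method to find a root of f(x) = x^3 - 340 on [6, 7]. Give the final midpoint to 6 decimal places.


f(x) = x^3 - 340
f(6) = -124 < 0
f(7) = 3 > 0

Step 1: midpoint = (6.000000 + 7.000000)/2 = 6.500000
  f(6.500000) = -65.375000
  f(mid) < 0, so root is in [6.500000, 7.000000]

Step 2: midpoint = (6.500000 + 7.000000)/2 = 6.750000
  f(6.750000) = -32.453125
  f(mid) < 0, so root is in [6.750000, 7.000000]

midpoint = 6.750000


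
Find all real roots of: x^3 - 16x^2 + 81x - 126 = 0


Let p(x) = x^3 - 16x^2 + 81x - 126. By the rational root theorem (leading coefficient 1), any rational root is an integer divisor of 126: try ±1, ±2, ... in turn.
Test x = 1: value = -60 ≠ 0.
Test x = -1: value = -224 ≠ 0.
Test x = 2: value = -20 ≠ 0.
Test x = -2: value = -360 ≠ 0.
Test x = 3: value = 0 ✓, so (x - 3) is a factor.
Synthetic division by (x - 3): bring down 1; 1(3) - 16 = -13; (-13)(3) + 81 = 42; 42(3) - 126 = 0 → quotient x^2 - 13x + 42, remainder 0.
Solve the quadratic x^2 - 13x + 42 = 0: discriminant = (-13)^2 - 4(1)(42) = 169 - 168 = 1.
sqrt(1) = 1, so x = (13 ± 1)/2: x = 7 or x = 6.

x = 3, x = 6, x = 7


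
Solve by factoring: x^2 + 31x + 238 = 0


We need two numbers that multiply to 238 and add to 31.
Those numbers are 17 and 14 (since 17 * 14 = 238 and 17 + 14 = 31).
So x^2 + 31x + 238 = (x + 17)(x + 14) = 0
Setting each factor to zero: x = -17 or x = -14

x = -17, x = -14


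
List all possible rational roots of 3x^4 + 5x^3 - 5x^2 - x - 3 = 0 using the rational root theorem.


Rational root theorem: possible roots are ±p/q where:
  p divides the constant term (-3): p ∈ {1, 3}
  q divides the leading coefficient (3): q ∈ {1, 3}

All possible rational roots: -3, -1, -1/3, 1/3, 1, 3

-3, -1, -1/3, 1/3, 1, 3


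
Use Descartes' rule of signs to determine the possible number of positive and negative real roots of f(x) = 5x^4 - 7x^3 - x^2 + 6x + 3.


Descartes' rule of signs:

For positive roots, count sign changes in f(x) = 5x^4 - 7x^3 - x^2 + 6x + 3:
Signs of coefficients: +, -, -, +, +
Number of sign changes: 2
Possible positive real roots: 2, 0

For negative roots, examine f(-x) = 5x^4 + 7x^3 - x^2 - 6x + 3:
Signs of coefficients: +, +, -, -, +
Number of sign changes: 2
Possible negative real roots: 2, 0

Positive roots: 2 or 0; Negative roots: 2 or 0


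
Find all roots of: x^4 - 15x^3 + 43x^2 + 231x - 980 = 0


Let p(x) = x^4 - 15x^3 + 43x^2 + 231x - 980. By the rational root theorem (leading coefficient 1), any rational root is an integer divisor of 980: try ±1, ±2, ... in turn.
Test x = 1: value = -720 ≠ 0.
Test x = -1: value = -1152 ≠ 0.
Test x = 2: value = -450 ≠ 0.
Test x = -2: value = -1134 ≠ 0.
Test x = 4: value = -72 ≠ 0.
Test x = -4: value = 0 ✓, so (x + 4) is a factor.
Synthetic division by (x + 4): bring down 1; 1(-4) - 15 = -19; (-19)(-4) + 43 = 119; 119(-4) + 231 = -245; (-245)(-4) - 980 = 0 → quotient x^3 - 19x^2 + 119x - 245, remainder 0.
Continue with the quotient x^3 - 19x^2 + 119x - 245 (candidates must divide 245).
Test x = 5: value = 0 ✓, so (x - 5) is a factor.
Synthetic division by (x - 5): bring down 1; 1(5) - 19 = -14; (-14)(5) + 119 = 49; 49(5) - 245 = 0 → quotient x^2 - 14x + 49, remainder 0.
Solve the quadratic x^2 - 14x + 49 = 0: discriminant = (-14)^2 - 4(1)(49) = 196 - 196 = 0.
Discriminant = 0, so a double root: x = 14/2 = 7.
Collecting all roots found:

x = -4, x = 5, x = 7 (multiplicity 2)


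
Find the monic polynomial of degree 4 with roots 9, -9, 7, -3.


A monic polynomial with roots 9, -9, 7, -3 is:
p(x) = (x - 9)(x + 9)(x - 7)(x + 3)
After multiplying by (x - 9): x - 9
After multiplying by (x + 9): x^2 - 81
After multiplying by (x - 7): x^3 - 7x^2 - 81x + 567
After multiplying by (x + 3): x^4 - 4x^3 - 102x^2 + 324x + 1701

x^4 - 4x^3 - 102x^2 + 324x + 1701


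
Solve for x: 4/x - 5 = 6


Subtract -5 from both sides: 4/x = 11
Multiply both sides by x: 4 = 11 * x
Divide by 11: x = 4/11

x = 4/11


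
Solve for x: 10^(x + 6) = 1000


Express both sides with the same base.
1000 = 10^3
Since the bases match, equate exponents: x + 6 = 3
So x = 3 - (6) = -3

x = -3


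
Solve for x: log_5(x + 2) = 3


Convert to exponential form: x + 2 = 5^3 = 125
x = 125 - 2 = 123
Check: log_5(123 + 2) = log_5(125) = log_5(125) = 3 ✓

x = 123


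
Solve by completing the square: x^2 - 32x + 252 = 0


Start: x^2 - 32x + 252 = 0
Move constant: x^2 - 32x = -252
Half of -32 is -16, squared is 256
Add 256 to both sides: x^2 - 32x + 256 = 4
(x - 16)^2 = 4
x - 16 = ±2
x = 16 + 2 = 18 or x = 16 - 2 = 14

x = 14, x = 18


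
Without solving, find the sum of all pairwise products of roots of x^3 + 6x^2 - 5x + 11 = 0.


By Vieta's formulas for x^3 + bx^2 + cx + d = 0:
  r1 + r2 + r3 = -b/a = -6
  r1*r2 + r1*r3 + r2*r3 = c/a = -5
  r1*r2*r3 = -d/a = -11


Sum of pairwise products = -5


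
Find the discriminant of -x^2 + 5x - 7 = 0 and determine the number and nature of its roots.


For ax^2 + bx + c = 0, discriminant D = b^2 - 4ac
Here a = -1, b = 5, c = -7
D = (5)^2 - 4(-1)(-7) = 25 - 28 = -3

D = -3 < 0
The equation has no real roots (2 complex conjugate roots).

Discriminant = -3, no real roots (2 complex conjugate roots)


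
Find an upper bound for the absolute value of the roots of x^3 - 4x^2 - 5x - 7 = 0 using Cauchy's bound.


Cauchy's bound: all roots r satisfy |r| <= 1 + max(|a_i/a_n|) for i = 0,...,n-1
where a_n is the leading coefficient.

Coefficients: [1, -4, -5, -7]
Leading coefficient a_n = 1
Ratios |a_i/a_n|: 4, 5, 7
Maximum ratio: 7
Cauchy's bound: |r| <= 1 + 7 = 8

Upper bound = 8


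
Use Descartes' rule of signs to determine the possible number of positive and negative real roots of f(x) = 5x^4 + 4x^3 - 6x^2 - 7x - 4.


Descartes' rule of signs:

For positive roots, count sign changes in f(x) = 5x^4 + 4x^3 - 6x^2 - 7x - 4:
Signs of coefficients: +, +, -, -, -
Number of sign changes: 1
Possible positive real roots: 1

For negative roots, examine f(-x) = 5x^4 - 4x^3 - 6x^2 + 7x - 4:
Signs of coefficients: +, -, -, +, -
Number of sign changes: 3
Possible negative real roots: 3, 1

Positive roots: 1; Negative roots: 3 or 1


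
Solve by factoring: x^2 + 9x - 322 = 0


We need two numbers that multiply to -322 and add to 9.
Those numbers are -14 and 23 (since (-14) * 23 = -322 and (-14) + 23 = 9).
So x^2 + 9x - 322 = (x - 14)(x + 23) = 0
Setting each factor to zero: x = 14 or x = -23

x = -23, x = 14


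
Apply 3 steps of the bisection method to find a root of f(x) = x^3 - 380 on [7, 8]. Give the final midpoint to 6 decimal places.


f(x) = x^3 - 380
f(7) = -37 < 0
f(8) = 132 > 0

Step 1: midpoint = (7.000000 + 8.000000)/2 = 7.500000
  f(7.500000) = 41.875000
  f(mid) > 0, so root is in [7.000000, 7.500000]

Step 2: midpoint = (7.000000 + 7.500000)/2 = 7.250000
  f(7.250000) = 1.078125
  f(mid) > 0, so root is in [7.000000, 7.250000]

Step 3: midpoint = (7.000000 + 7.250000)/2 = 7.125000
  f(7.125000) = -18.294922
  f(mid) < 0, so root is in [7.125000, 7.250000]

midpoint = 7.125000


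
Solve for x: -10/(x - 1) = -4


Multiply both sides by (x - 1): -10 = -4(x - 1)
Distribute: -10 = -4x + 4
-4x = -10 - 4 = -14
x = 7/2

x = 7/2


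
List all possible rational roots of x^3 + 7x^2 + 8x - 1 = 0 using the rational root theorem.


Rational root theorem: possible roots are ±p/q where:
  p divides the constant term (-1): p ∈ {1}
  q divides the leading coefficient (1): q ∈ {1}

All possible rational roots: -1, 1

-1, 1


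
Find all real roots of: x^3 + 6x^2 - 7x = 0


The constant term is 0, so x = 0 is a root. Factor out x:
  x(x^2 + 6x - 7) = 0
Solve the quadratic x^2 + 6x - 7 = 0: discriminant = 6^2 - 4(1)(-7) = 36 + 28 = 64.
sqrt(64) = 8, so x = (-6 ± 8)/2: x = 1 or x = -7.

x = -7, x = 0, x = 1


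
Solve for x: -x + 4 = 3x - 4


Starting with: -x + 4 = 3x - 4
Move all x terms to left: (-1 - 3)x = -4 - 4
Simplify: -4x = -8
Divide both sides by -4: x = 2

x = 2


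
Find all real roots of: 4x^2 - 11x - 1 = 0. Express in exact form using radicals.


Using the quadratic formula: x = (-b ± sqrt(b^2 - 4ac)) / (2a)
Here a = 4, b = -11, c = -1
Discriminant = b^2 - 4ac = (-11)^2 - 4(4)(-1) = 121 + 16 = 137
Since discriminant = 137 > 0, there are two real roots.
x = (11 ± sqrt(137)) / 8
Numerically: x ≈ 2.8381 or x ≈ -0.0881

x = (11 + sqrt(137)) / 8 or x = (11 - sqrt(137)) / 8


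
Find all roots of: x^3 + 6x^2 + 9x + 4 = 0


Let p(x) = x^3 + 6x^2 + 9x + 4. By the rational root theorem (leading coefficient 1), any rational root is an integer divisor of 4: try ±1, ±2, ... in turn.
Test x = 1: value = 20 ≠ 0.
Test x = -1: value = 0 ✓, so (x + 1) is a factor.
Synthetic division by (x + 1): bring down 1; 1(-1) + 6 = 5; 5(-1) + 9 = 4; 4(-1) + 4 = 0 → quotient x^2 + 5x + 4, remainder 0.
Solve the quadratic x^2 + 5x + 4 = 0: discriminant = 5^2 - 4(1)(4) = 25 - 16 = 9.
sqrt(9) = 3, so x = (-5 ± 3)/2: x = -1 or x = -4.
Collecting all roots found:

x = -4, x = -1 (multiplicity 2)


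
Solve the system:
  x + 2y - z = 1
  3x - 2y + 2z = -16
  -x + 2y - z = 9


Using Cramer's rule. Expand each determinant along the first row.
D  = 1*[(-2)*(-1) - 2*2] - 2*[3*(-1) - 2*(-1)] + (-1)*[3*2 - (-2)*(-1)]
  = 1*(-2) - 2*(-1) + (-1)*(4) = -4
Dx = 1*[(-2)*(-1) - 2*2] - 2*[(-16)*(-1) - 2*9] + (-1)*[(-16)*2 - (-2)*9]
  = 1*(-2) - 2*(-2) + (-1)*(-14) = 16
Dy = 1*[(-16)*(-1) - 2*9] - 1*[3*(-1) - 2*(-1)] + (-1)*[3*9 - (-16)*(-1)]
  = 1*(-2) - 1*(-1) + (-1)*(11) = -12
Dz = 1*[(-2)*9 - (-16)*2] - 2*[3*9 - (-16)*(-1)] + 1*[3*2 - (-2)*(-1)]
  = 1*(14) - 2*(11) + 1*(4) = -4
x = Dx/D = 16/-4 = -4, y = Dy/D = -12/-4 = 3, z = Dz/D = -4/-4 = 1
Check eq1: (1)(-4) + (2)(3) + (-1)(1) = 1 = 1 ✓
Check eq2: (3)(-4) + (-2)(3) + (2)(1) = -16 = -16 ✓
Check eq3: (-1)(-4) + (2)(3) + (-1)(1) = 9 = 9 ✓

x = -4, y = 3, z = 1


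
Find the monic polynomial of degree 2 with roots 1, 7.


A monic polynomial with roots 1, 7 is:
p(x) = (x - 1)(x - 7)
After multiplying by (x - 1): x - 1
After multiplying by (x - 7): x^2 - 8x + 7

x^2 - 8x + 7


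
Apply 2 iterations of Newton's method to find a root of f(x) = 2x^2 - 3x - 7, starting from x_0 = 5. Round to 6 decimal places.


Newton's method: x_(n+1) = x_n - f(x_n)/f'(x_n)
f(x) = 2x^2 - 3x - 7
f'(x) = 4x - 3

Iteration 1:
  f(5.000000) = 28.000000
  f'(5.000000) = 17.000000
  x_1 = 5.000000 - (28.000000)/(17.000000) = 3.352941

Iteration 2:
  f(3.352941) = 5.425606
  f'(3.352941) = 10.411765
  x_2 = 3.352941 - (5.425606)/(10.411765) = 2.831838

x_2 = 2.831838


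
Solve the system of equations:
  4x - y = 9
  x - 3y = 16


Using Cramer's rule:
Determinant D = (4)(-3) - (1)(-1) = -12 + 1 = -11
Dx = (9)(-3) - (16)(-1) = -27 + 16 = -11
Dy = (4)(16) - (1)(9) = 64 - 9 = 55
x = Dx/D = -11/-11 = 1
y = Dy/D = 55/-11 = -5

x = 1, y = -5


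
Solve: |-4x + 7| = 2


An absolute value equation |expr| = 2 gives two cases:
Case 1: -4x + 7 = 2
  -4x = -5, so x = 5/4
Case 2: -4x + 7 = -2
  -4x = -9, so x = 9/4

x = 5/4, x = 9/4


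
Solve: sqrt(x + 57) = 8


Square both sides: x + 57 = 8^2 = 64
x = 64 - 57 = 7
x = 7
Check: sqrt(1*7 + 57) = sqrt(64) = 8 ✓

x = 7


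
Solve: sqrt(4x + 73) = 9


Square both sides: 4x + 73 = 9^2 = 81
4x = 81 - 73 = 8
x = 2
Check: sqrt(4*2 + 73) = sqrt(81) = 9 ✓

x = 2


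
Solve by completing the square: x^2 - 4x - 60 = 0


Start: x^2 - 4x - 60 = 0
Move constant: x^2 - 4x = 60
Half of -4 is -2, squared is 4
Add 4 to both sides: x^2 - 4x + 4 = 64
(x - 2)^2 = 64
x - 2 = ±8
x = 2 + 8 = 10 or x = 2 - 8 = -6

x = -6, x = 10


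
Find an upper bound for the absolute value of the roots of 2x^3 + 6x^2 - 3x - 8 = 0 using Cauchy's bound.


Cauchy's bound: all roots r satisfy |r| <= 1 + max(|a_i/a_n|) for i = 0,...,n-1
where a_n is the leading coefficient.

Coefficients: [2, 6, -3, -8]
Leading coefficient a_n = 2
Ratios |a_i/a_n|: 3, 3/2, 4
Maximum ratio: 4
Cauchy's bound: |r| <= 1 + 4 = 5

Upper bound = 5


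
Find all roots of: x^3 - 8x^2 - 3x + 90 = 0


Let p(x) = x^3 - 8x^2 - 3x + 90. By the rational root theorem (leading coefficient 1), any rational root is an integer divisor of 90: try ±1, ±2, ... in turn.
Test x = 1: value = 80 ≠ 0.
Test x = -1: value = 84 ≠ 0.
Test x = 2: value = 60 ≠ 0.
Test x = -2: value = 56 ≠ 0.
Test x = 3: value = 36 ≠ 0.
Test x = -3: value = 0 ✓, so (x + 3) is a factor.
Synthetic division by (x + 3): bring down 1; 1(-3) - 8 = -11; (-11)(-3) - 3 = 30; 30(-3) + 90 = 0 → quotient x^2 - 11x + 30, remainder 0.
Solve the quadratic x^2 - 11x + 30 = 0: discriminant = (-11)^2 - 4(1)(30) = 121 - 120 = 1.
sqrt(1) = 1, so x = (11 ± 1)/2: x = 6 or x = 5.
Collecting all roots found:

x = -3, x = 5, x = 6


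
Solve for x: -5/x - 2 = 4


Subtract -2 from both sides: -5/x = 6
Multiply both sides by x: -5 = 6 * x
Divide by 6: x = -5/6

x = -5/6


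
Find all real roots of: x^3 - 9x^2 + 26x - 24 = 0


Let p(x) = x^3 - 9x^2 + 26x - 24. By the rational root theorem (leading coefficient 1), any rational root is an integer divisor of 24: try ±1, ±2, ... in turn.
Test x = 1: value = -6 ≠ 0.
Test x = -1: value = -60 ≠ 0.
Test x = 2: value = 0 ✓, so (x - 2) is a factor.
Synthetic division by (x - 2): bring down 1; 1(2) - 9 = -7; (-7)(2) + 26 = 12; 12(2) - 24 = 0 → quotient x^2 - 7x + 12, remainder 0.
Solve the quadratic x^2 - 7x + 12 = 0: discriminant = (-7)^2 - 4(1)(12) = 49 - 48 = 1.
sqrt(1) = 1, so x = (7 ± 1)/2: x = 4 or x = 3.

x = 2, x = 3, x = 4


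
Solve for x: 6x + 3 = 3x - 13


Starting with: 6x + 3 = 3x - 13
Move all x terms to left: (6 - 3)x = -13 - 3
Simplify: 3x = -16
Divide both sides by 3: x = -16/3

x = -16/3


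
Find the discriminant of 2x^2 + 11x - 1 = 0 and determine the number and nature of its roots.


For ax^2 + bx + c = 0, discriminant D = b^2 - 4ac
Here a = 2, b = 11, c = -1
D = (11)^2 - 4(2)(-1) = 121 + 8 = 129

D = 129 > 0 but not a perfect square
The equation has 2 distinct real irrational roots.

Discriminant = 129, 2 distinct real irrational roots


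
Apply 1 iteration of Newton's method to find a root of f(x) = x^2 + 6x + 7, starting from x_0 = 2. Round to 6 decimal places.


Newton's method: x_(n+1) = x_n - f(x_n)/f'(x_n)
f(x) = x^2 + 6x + 7
f'(x) = 2x + 6

Iteration 1:
  f(2.000000) = 23.000000
  f'(2.000000) = 10.000000
  x_1 = 2.000000 - (23.000000)/(10.000000) = -0.300000

x_1 = -0.300000


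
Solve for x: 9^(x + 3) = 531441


Express both sides with the same base.
531441 = 9^6
Since the bases match, equate exponents: x + 3 = 6
So x = 6 - (3) = 3

x = 3


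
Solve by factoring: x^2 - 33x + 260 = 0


We need two numbers that multiply to 260 and add to -33.
Those numbers are -20 and -13 (since (-20) * (-13) = 260 and (-20) + (-13) = -33).
So x^2 - 33x + 260 = (x - 20)(x - 13) = 0
Setting each factor to zero: x = 20 or x = 13

x = 13, x = 20


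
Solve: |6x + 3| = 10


An absolute value equation |expr| = 10 gives two cases:
Case 1: 6x + 3 = 10
  6x = 7, so x = 7/6
Case 2: 6x + 3 = -10
  6x = -13, so x = -13/6

x = -13/6, x = 7/6


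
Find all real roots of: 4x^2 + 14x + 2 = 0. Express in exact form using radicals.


Using the quadratic formula: x = (-b ± sqrt(b^2 - 4ac)) / (2a)
Here a = 4, b = 14, c = 2
Discriminant = b^2 - 4ac = 14^2 - 4(4)(2) = 196 - 32 = 164
Since discriminant = 164 > 0, there are two real roots.
x = (-14 ± 2*sqrt(41)) / 8
Simplifying: x = (-7 ± sqrt(41)) / 4
Numerically: x ≈ -0.1492 or x ≈ -3.3508

x = (-7 + sqrt(41)) / 4 or x = (-7 - sqrt(41)) / 4


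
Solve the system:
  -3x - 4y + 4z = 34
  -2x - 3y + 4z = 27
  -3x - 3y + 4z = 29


Using Cramer's rule. Expand each determinant along the first row.
D  = (-3)*[(-3)*4 - 4*(-3)] - (-4)*[(-2)*4 - 4*(-3)] + 4*[(-2)*(-3) - (-3)*(-3)]
  = (-3)*(0) - (-4)*(4) + 4*(-3) = 4
Dx = 34*[(-3)*4 - 4*(-3)] - (-4)*[27*4 - 4*29] + 4*[27*(-3) - (-3)*29]
  = 34*(0) - (-4)*(-8) + 4*(6) = -8
Dy = (-3)*[27*4 - 4*29] - 34*[(-2)*4 - 4*(-3)] + 4*[(-2)*29 - 27*(-3)]
  = (-3)*(-8) - 34*(4) + 4*(23) = -20
Dz = (-3)*[(-3)*29 - 27*(-3)] - (-4)*[(-2)*29 - 27*(-3)] + 34*[(-2)*(-3) - (-3)*(-3)]
  = (-3)*(-6) - (-4)*(23) + 34*(-3) = 8
x = Dx/D = -8/4 = -2, y = Dy/D = -20/4 = -5, z = Dz/D = 8/4 = 2
Check eq1: (-3)(-2) + (-4)(-5) + (4)(2) = 34 = 34 ✓
Check eq2: (-2)(-2) + (-3)(-5) + (4)(2) = 27 = 27 ✓
Check eq3: (-3)(-2) + (-3)(-5) + (4)(2) = 29 = 29 ✓

x = -2, y = -5, z = 2


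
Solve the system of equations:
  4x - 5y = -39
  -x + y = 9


Using Cramer's rule:
Determinant D = (4)(1) - (-1)(-5) = 4 - 5 = -1
Dx = (-39)(1) - (9)(-5) = -39 + 45 = 6
Dy = (4)(9) - (-1)(-39) = 36 - 39 = -3
x = Dx/D = 6/-1 = -6
y = Dy/D = -3/-1 = 3

x = -6, y = 3


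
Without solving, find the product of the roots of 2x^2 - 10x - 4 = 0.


By Vieta's formulas for ax^2 + bx + c = 0:
  Sum of roots = -b/a
  Product of roots = c/a

Here a = 2, b = -10, c = -4
Sum = -(-10)/2 = 5
Product = -4/2 = -2

Product = -2


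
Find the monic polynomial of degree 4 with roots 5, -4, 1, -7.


A monic polynomial with roots 5, -4, 1, -7 is:
p(x) = (x - 5)(x + 4)(x - 1)(x + 7)
After multiplying by (x - 5): x - 5
After multiplying by (x + 4): x^2 - x - 20
After multiplying by (x - 1): x^3 - 2x^2 - 19x + 20
After multiplying by (x + 7): x^4 + 5x^3 - 33x^2 - 113x + 140

x^4 + 5x^3 - 33x^2 - 113x + 140


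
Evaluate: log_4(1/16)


We need the exponent such that 4^? = 1/16
4^(-2) = 1/4^2 = 1/16
Therefore log_4(1/16) = -2

-2


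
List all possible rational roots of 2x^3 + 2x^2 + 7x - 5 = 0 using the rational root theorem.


Rational root theorem: possible roots are ±p/q where:
  p divides the constant term (-5): p ∈ {1, 5}
  q divides the leading coefficient (2): q ∈ {1, 2}

All possible rational roots: -5, -5/2, -1, -1/2, 1/2, 1, 5/2, 5

-5, -5/2, -1, -1/2, 1/2, 1, 5/2, 5


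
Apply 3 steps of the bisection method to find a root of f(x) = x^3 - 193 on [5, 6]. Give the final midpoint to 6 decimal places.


f(x) = x^3 - 193
f(5) = -68 < 0
f(6) = 23 > 0

Step 1: midpoint = (5.000000 + 6.000000)/2 = 5.500000
  f(5.500000) = -26.625000
  f(mid) < 0, so root is in [5.500000, 6.000000]

Step 2: midpoint = (5.500000 + 6.000000)/2 = 5.750000
  f(5.750000) = -2.890625
  f(mid) < 0, so root is in [5.750000, 6.000000]

Step 3: midpoint = (5.750000 + 6.000000)/2 = 5.875000
  f(5.875000) = 9.779297
  f(mid) > 0, so root is in [5.750000, 5.875000]

midpoint = 5.875000


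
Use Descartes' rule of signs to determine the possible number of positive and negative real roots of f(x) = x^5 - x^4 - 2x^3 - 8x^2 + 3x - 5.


Descartes' rule of signs:

For positive roots, count sign changes in f(x) = x^5 - x^4 - 2x^3 - 8x^2 + 3x - 5:
Signs of coefficients: +, -, -, -, +, -
Number of sign changes: 3
Possible positive real roots: 3, 1

For negative roots, examine f(-x) = -x^5 - x^4 + 2x^3 - 8x^2 - 3x - 5:
Signs of coefficients: -, -, +, -, -, -
Number of sign changes: 2
Possible negative real roots: 2, 0

Positive roots: 3 or 1; Negative roots: 2 or 0


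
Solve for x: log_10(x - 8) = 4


Convert to exponential form: x - 8 = 10^4 = 10000
x = 10000 + 8 = 10008
Check: log_10(10008 - 8) = log_10(10000) = log_10(10000) = 4 ✓

x = 10008


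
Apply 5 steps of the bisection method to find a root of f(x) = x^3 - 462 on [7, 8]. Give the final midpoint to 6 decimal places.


f(x) = x^3 - 462
f(7) = -119 < 0
f(8) = 50 > 0

Step 1: midpoint = (7.000000 + 8.000000)/2 = 7.500000
  f(7.500000) = -40.125000
  f(mid) < 0, so root is in [7.500000, 8.000000]

Step 2: midpoint = (7.500000 + 8.000000)/2 = 7.750000
  f(7.750000) = 3.484375
  f(mid) > 0, so root is in [7.500000, 7.750000]

Step 3: midpoint = (7.500000 + 7.750000)/2 = 7.625000
  f(7.625000) = -18.677734
  f(mid) < 0, so root is in [7.625000, 7.750000]

Step 4: midpoint = (7.625000 + 7.750000)/2 = 7.687500
  f(7.687500) = -7.686768
  f(mid) < 0, so root is in [7.687500, 7.750000]

Step 5: midpoint = (7.687500 + 7.750000)/2 = 7.718750
  f(7.718750) = -2.123810
  f(mid) < 0, so root is in [7.718750, 7.750000]

midpoint = 7.718750


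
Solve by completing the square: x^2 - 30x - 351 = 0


Start: x^2 - 30x - 351 = 0
Move constant: x^2 - 30x = 351
Half of -30 is -15, squared is 225
Add 225 to both sides: x^2 - 30x + 225 = 576
(x - 15)^2 = 576
x - 15 = ±24
x = 15 + 24 = 39 or x = 15 - 24 = -9

x = -9, x = 39


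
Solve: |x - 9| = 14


An absolute value equation |expr| = 14 gives two cases:
Case 1: x - 9 = 14
  x = 23, so x = 23
Case 2: x - 9 = -14
  x = -5, so x = -5

x = -5, x = 23


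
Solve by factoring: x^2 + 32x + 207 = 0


We need two numbers that multiply to 207 and add to 32.
Those numbers are 9 and 23 (since 9 * 23 = 207 and 9 + 23 = 32).
So x^2 + 32x + 207 = (x + 9)(x + 23) = 0
Setting each factor to zero: x = -9 or x = -23

x = -23, x = -9


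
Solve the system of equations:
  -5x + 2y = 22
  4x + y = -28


Using Cramer's rule:
Determinant D = (-5)(1) - (4)(2) = -5 - 8 = -13
Dx = (22)(1) - (-28)(2) = 22 + 56 = 78
Dy = (-5)(-28) - (4)(22) = 140 - 88 = 52
x = Dx/D = 78/-13 = -6
y = Dy/D = 52/-13 = -4

x = -6, y = -4


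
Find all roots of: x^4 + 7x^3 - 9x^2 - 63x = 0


The constant term is 0, so x = 0 is a root. Factor out x:
  x^3 + 7x^2 - 9x - 63 = 0
Let p(x) = x^3 + 7x^2 - 9x - 63. By the rational root theorem (leading coefficient 1), any rational root is an integer divisor of 63: try ±1, ±2, ... in turn.
Test x = 1: value = -64 ≠ 0.
Test x = -1: value = -48 ≠ 0.
Test x = 3: value = 0 ✓, so (x - 3) is a factor.
Synthetic division by (x - 3): bring down 1; 1(3) + 7 = 10; 10(3) - 9 = 21; 21(3) - 63 = 0 → quotient x^2 + 10x + 21, remainder 0.
Solve the quadratic x^2 + 10x + 21 = 0: discriminant = 10^2 - 4(1)(21) = 100 - 84 = 16.
sqrt(16) = 4, so x = (-10 ± 4)/2: x = -3 or x = -7.
Collecting all roots found:

x = -7, x = -3, x = 0, x = 3
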